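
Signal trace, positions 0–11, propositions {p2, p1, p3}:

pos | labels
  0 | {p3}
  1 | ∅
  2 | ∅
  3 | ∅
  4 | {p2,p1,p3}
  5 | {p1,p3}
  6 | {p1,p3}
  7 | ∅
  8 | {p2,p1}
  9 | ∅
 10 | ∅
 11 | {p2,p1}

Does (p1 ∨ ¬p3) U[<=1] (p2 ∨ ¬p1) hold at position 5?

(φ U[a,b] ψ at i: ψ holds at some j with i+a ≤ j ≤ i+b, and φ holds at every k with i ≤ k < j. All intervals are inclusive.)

Need some j in [5,6] with (p2 ∨ ¬p1), and (p1 ∨ ¬p3) at every k in [5,j-1].
  j=5: (p2 ∨ ¬p1) false.
  j=6: (p2 ∨ ¬p1) false.
No j in the window works → until fails.

False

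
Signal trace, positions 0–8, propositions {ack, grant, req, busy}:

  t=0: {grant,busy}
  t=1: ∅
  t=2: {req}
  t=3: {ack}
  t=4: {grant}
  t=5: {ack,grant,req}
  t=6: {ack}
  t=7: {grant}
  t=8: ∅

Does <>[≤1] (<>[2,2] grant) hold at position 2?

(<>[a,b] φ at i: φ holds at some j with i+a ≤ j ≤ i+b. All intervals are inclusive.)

Check <>[2,2] grant at each j in [2,3]:
  j=2: holds (witness at 4)
  j=3: holds (witness at 5)
Found at j=2 → formula holds.

True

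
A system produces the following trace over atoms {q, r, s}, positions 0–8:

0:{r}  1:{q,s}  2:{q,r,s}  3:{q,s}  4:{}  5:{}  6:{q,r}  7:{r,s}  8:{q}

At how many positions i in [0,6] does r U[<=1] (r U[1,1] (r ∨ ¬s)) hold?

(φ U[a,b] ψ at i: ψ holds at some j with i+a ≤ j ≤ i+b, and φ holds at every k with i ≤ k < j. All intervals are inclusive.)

Evaluate at each i in [0,6]:
  i=0: ✗ (no rhs in [0,1])
  i=1: ✗ (no rhs in [1,2])
  i=2: ✗ (no rhs in [2,3])
  i=3: ✗ (no rhs in [3,4])
  i=4: ✗ (no rhs in [4,5])
  i=5: ✗ (lhs fails at k=5 before rhs at j=6)
  i=6: ✓ (rhs at j=6)
Positions where it holds: {6} → 1.

1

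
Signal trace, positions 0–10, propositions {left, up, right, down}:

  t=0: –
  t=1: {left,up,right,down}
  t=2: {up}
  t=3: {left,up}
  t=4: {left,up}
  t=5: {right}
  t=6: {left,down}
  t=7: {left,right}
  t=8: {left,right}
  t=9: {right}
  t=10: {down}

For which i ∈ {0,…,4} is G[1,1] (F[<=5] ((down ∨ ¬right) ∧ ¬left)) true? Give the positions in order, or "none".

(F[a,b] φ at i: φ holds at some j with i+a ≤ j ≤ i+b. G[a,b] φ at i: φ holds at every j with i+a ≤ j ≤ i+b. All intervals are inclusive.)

Evaluate at each i in [0,4]:
  i=0: ✓ (all of [1,1])
  i=1: ✓ (all of [2,2])
  i=2: ✗ (fails at j=3)
  i=3: ✗ (fails at j=4)
  i=4: ✓ (all of [5,5])

0, 1, 4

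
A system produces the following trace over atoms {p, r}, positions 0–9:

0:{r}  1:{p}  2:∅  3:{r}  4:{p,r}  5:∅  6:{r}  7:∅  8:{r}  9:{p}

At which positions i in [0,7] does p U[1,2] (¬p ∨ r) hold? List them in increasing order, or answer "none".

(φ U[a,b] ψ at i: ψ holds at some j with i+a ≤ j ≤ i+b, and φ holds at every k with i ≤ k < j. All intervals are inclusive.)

1, 4

Evaluate at each i in [0,7]:
  i=0: ✗ (lhs fails at k=0 before rhs at j=2)
  i=1: ✓ (rhs at j=2; lhs holds on [1,1])
  i=2: ✗ (lhs fails at k=2 before rhs at j=3)
  i=3: ✗ (lhs fails at k=3 before rhs at j=4)
  i=4: ✓ (rhs at j=5; lhs holds on [4,4])
  i=5: ✗ (lhs fails at k=5 before rhs at j=6)
  i=6: ✗ (lhs fails at k=6 before rhs at j=7)
  i=7: ✗ (lhs fails at k=7 before rhs at j=8)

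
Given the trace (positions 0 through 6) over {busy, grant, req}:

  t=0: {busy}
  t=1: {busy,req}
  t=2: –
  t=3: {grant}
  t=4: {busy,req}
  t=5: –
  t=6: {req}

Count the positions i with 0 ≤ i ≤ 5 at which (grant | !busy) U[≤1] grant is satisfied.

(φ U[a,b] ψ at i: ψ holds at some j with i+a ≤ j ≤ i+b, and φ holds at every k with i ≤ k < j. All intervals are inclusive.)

2

Evaluate at each i in [0,5]:
  i=0: ✗ (no rhs in [0,1])
  i=1: ✗ (no rhs in [1,2])
  i=2: ✓ (rhs at j=3; lhs holds on [2,2])
  i=3: ✓ (rhs at j=3)
  i=4: ✗ (no rhs in [4,5])
  i=5: ✗ (no rhs in [5,6])
Positions where it holds: {2, 3} → 2.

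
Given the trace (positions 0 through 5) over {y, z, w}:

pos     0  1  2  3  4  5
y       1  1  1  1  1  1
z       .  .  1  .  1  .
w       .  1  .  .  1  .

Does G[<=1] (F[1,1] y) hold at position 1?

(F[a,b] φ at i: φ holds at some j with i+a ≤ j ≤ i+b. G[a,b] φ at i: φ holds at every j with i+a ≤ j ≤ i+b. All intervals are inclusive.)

Check F[1,1] y at every j in [1,2]:
  j=1: holds (witness at 2)
  j=2: holds (witness at 3)
All positions satisfy it → formula holds.

True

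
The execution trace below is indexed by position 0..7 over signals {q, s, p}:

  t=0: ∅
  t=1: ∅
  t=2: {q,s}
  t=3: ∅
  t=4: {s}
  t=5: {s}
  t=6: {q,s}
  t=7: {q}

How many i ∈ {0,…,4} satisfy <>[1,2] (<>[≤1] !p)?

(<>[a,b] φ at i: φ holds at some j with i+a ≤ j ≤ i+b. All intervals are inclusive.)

Evaluate at each i in [0,4]:
  i=0: ✓ (witness j=1)
  i=1: ✓ (witness j=2)
  i=2: ✓ (witness j=3)
  i=3: ✓ (witness j=4)
  i=4: ✓ (witness j=5)
Positions where it holds: {0, 1, 2, 3, 4} → 5.

5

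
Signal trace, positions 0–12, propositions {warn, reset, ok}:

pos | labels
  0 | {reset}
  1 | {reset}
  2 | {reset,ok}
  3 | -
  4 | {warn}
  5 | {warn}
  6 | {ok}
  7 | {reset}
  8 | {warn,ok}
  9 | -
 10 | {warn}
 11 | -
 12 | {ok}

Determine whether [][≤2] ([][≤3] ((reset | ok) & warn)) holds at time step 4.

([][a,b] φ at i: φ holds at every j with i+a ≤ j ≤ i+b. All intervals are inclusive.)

False

Check [][≤3] ((reset | ok) & warn) at every j in [4,6]:
  j=4: fails at 4
  j=5: fails at 5
  j=6: fails at 6
Fails at j=4 → formula fails.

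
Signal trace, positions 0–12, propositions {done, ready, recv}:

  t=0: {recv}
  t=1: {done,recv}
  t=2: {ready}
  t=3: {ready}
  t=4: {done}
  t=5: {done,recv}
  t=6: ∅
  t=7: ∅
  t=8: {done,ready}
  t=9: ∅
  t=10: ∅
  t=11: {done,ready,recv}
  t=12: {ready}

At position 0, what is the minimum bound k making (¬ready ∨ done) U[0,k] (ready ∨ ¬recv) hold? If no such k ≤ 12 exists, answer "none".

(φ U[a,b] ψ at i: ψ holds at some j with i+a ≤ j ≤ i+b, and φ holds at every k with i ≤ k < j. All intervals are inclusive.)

2

Need earliest j ≥ 0 with (ready ∨ ¬recv), and (¬ready ∨ done) at every k in [0,j-1].
  j=0: rhs fails.
  j=1: rhs fails.
  j=2: rhs holds; lhs holds on [0,1]. k = 2.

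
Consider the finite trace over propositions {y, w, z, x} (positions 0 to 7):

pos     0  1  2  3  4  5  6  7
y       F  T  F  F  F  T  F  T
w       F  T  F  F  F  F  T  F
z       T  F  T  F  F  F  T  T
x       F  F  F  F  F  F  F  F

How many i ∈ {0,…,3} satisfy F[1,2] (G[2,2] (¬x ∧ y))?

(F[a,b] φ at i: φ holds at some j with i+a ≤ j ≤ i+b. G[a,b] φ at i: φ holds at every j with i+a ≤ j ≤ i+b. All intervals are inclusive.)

Evaluate at each i in [0,3]:
  i=0: ✗ (none in [1,2])
  i=1: ✓ (witness j=3)
  i=2: ✓ (witness j=3)
  i=3: ✓ (witness j=5)
Positions where it holds: {1, 2, 3} → 3.

3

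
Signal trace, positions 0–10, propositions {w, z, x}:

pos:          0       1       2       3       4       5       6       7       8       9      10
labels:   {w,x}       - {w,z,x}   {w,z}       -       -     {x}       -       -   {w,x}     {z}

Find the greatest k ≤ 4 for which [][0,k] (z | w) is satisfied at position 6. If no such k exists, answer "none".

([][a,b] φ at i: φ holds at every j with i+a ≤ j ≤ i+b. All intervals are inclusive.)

none

(z | w) must hold from j=6 onward; find where it first fails.
  j=6: fails → no k works.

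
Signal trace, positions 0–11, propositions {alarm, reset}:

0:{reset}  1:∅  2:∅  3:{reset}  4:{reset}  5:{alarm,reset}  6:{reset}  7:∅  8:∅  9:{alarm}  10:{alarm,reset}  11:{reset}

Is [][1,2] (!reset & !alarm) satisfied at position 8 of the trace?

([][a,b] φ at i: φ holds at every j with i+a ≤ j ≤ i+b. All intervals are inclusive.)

Check (!reset & !alarm) at every j in [9,10]:
  j=9: false
  j=10: false
Fails at j=9 → formula fails.

False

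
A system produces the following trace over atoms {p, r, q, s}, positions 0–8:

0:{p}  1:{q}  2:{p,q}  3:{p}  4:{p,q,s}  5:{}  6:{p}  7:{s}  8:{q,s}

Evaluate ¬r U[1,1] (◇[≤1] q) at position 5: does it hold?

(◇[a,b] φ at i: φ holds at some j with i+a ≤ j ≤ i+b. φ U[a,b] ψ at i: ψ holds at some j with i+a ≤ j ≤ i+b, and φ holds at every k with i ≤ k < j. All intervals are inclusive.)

Need some j in [6,6] with ◇[≤1] q, and ¬r at every k in [5,j-1].
  j=6: ◇[≤1] q — fails (none in [6,7]).
No j in the window works → until fails.

No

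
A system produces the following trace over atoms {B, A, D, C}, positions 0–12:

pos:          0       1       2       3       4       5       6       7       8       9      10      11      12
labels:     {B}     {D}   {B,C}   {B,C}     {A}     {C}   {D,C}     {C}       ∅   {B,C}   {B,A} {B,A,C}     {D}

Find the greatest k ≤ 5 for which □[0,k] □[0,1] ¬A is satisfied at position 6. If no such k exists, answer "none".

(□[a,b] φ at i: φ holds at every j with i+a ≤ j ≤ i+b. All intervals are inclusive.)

□[0,1] ¬A must hold from j=6 onward; find where it first fails.
  j=6: holds
  j=7: holds
  j=8: holds
  j=9: fails
Holds on [6,8], so largest k = 2.

2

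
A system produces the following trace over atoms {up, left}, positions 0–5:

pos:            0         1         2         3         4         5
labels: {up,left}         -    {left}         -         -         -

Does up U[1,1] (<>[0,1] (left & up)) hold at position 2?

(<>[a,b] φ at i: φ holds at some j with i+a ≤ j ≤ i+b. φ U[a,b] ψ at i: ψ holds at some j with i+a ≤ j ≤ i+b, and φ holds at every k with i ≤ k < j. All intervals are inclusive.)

Need some j in [3,3] with <>[0,1] (left & up), and up at every k in [2,j-1].
  j=3: <>[0,1] (left & up) — fails (none in [3,4]).
No j in the window works → until fails.

False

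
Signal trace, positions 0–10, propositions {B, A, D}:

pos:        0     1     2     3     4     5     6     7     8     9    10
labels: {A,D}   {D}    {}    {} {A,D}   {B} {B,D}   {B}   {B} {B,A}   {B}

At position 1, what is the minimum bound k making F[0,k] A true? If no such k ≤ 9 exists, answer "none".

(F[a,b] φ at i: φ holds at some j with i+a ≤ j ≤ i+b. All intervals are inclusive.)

3

Scan j = 1,2,… for A:
  j=1: fails
  j=2: fails
  j=3: fails
  j=4: holds
First hit at j=4, so smallest k = 4-1 = 3.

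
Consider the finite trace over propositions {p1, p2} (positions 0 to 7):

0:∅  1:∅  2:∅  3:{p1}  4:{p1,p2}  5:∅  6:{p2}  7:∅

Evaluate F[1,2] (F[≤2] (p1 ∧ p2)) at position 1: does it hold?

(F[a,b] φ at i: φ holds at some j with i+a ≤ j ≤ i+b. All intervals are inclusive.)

True

Check F[≤2] (p1 ∧ p2) at each j in [2,3]:
  j=2: holds (witness at 4)
  j=3: holds (witness at 4)
Found at j=2 → formula holds.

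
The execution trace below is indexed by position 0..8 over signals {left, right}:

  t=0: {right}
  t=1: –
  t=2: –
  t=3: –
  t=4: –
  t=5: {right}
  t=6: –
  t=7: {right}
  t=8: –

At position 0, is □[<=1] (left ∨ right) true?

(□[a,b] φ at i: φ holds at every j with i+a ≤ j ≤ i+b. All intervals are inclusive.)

Check (left ∨ right) at every j in [0,1]:
  j=0: true
  j=1: false
Fails at j=1 → formula fails.

No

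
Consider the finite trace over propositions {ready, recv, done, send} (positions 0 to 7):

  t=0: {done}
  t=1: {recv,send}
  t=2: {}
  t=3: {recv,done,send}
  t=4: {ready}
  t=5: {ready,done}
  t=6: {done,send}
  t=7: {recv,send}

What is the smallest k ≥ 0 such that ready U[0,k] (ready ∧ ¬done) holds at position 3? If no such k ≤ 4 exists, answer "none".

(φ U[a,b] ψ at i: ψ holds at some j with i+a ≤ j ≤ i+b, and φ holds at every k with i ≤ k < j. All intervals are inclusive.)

Need earliest j ≥ 3 with (ready ∧ ¬done), and ready at every k in [3,j-1].
  j=3: rhs fails.
  j=4: rhs holds but lhs fails at k=3.
  j=5: rhs fails.
  j=6: rhs fails.
  j=7: rhs fails.
No witness within the range → none.

none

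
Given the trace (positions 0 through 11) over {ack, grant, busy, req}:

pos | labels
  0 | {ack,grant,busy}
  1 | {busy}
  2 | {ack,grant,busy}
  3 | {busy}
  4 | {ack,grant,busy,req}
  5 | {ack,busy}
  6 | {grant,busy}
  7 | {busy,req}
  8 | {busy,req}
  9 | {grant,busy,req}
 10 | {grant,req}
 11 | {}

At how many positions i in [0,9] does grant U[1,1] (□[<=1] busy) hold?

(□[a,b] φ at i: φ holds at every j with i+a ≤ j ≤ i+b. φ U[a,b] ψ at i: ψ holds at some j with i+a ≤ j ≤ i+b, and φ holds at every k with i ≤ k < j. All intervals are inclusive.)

Evaluate at each i in [0,9]:
  i=0: ✓ (rhs at j=1; lhs holds on [0,0])
  i=1: ✗ (lhs fails at k=1 before rhs at j=2)
  i=2: ✓ (rhs at j=3; lhs holds on [2,2])
  i=3: ✗ (lhs fails at k=3 before rhs at j=4)
  i=4: ✓ (rhs at j=5; lhs holds on [4,4])
  i=5: ✗ (lhs fails at k=5 before rhs at j=6)
  i=6: ✓ (rhs at j=7; lhs holds on [6,6])
  i=7: ✗ (lhs fails at k=7 before rhs at j=8)
  i=8: ✗ (no rhs in [9,9])
  i=9: ✗ (no rhs in [10,10])
Positions where it holds: {0, 2, 4, 6} → 4.

4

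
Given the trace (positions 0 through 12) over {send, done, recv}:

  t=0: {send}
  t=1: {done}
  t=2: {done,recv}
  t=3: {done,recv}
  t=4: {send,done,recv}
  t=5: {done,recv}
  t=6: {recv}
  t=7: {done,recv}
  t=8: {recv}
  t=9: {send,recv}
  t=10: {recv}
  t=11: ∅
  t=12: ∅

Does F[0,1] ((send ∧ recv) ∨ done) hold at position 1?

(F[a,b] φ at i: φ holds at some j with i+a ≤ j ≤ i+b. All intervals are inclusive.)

Check ((send ∧ recv) ∨ done) at each j in [1,2]:
  j=1: true
  j=2: true
Found at j=1 → formula holds.

Yes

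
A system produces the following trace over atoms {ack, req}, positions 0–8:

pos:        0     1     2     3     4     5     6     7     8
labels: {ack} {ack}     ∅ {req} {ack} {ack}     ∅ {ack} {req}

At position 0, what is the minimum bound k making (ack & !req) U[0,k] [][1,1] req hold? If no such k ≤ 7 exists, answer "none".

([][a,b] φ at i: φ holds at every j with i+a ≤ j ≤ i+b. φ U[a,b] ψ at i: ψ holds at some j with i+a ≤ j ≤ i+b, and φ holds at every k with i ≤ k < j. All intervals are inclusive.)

2

Need earliest j ≥ 0 with [][1,1] req, and (ack & !req) at every k in [0,j-1].
  j=0: rhs fails.
  j=1: rhs fails.
  j=2: rhs holds; lhs holds on [0,1]. k = 2.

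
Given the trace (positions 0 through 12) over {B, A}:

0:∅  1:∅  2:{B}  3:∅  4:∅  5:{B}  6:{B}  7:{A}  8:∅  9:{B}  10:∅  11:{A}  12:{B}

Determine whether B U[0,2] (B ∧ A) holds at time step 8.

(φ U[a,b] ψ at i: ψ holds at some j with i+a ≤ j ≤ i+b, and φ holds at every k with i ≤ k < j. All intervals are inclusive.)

No

Need some j in [8,10] with (B ∧ A), and B at every k in [8,j-1].
  j=8: (B ∧ A) false.
  j=9: (B ∧ A) false.
  j=10: (B ∧ A) false.
No j in the window works → until fails.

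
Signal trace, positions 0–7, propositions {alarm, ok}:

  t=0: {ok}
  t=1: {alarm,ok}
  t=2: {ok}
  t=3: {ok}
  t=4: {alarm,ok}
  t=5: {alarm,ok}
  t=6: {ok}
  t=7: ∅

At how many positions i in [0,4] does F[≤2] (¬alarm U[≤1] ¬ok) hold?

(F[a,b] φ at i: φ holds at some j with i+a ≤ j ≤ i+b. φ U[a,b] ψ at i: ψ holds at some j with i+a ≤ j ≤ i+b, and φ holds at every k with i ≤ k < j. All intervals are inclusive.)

1

Evaluate at each i in [0,4]:
  i=0: ✗ (none in [0,2])
  i=1: ✗ (none in [1,3])
  i=2: ✗ (none in [2,4])
  i=3: ✗ (none in [3,5])
  i=4: ✓ (witness j=6)
Positions where it holds: {4} → 1.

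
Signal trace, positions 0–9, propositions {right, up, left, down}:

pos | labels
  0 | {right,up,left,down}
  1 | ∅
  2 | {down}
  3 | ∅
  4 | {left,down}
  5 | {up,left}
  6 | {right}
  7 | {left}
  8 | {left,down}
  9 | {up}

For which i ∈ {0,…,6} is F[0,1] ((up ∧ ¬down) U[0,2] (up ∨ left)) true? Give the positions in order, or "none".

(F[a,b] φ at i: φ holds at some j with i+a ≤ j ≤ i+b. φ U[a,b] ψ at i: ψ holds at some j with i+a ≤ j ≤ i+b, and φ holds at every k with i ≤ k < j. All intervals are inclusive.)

Evaluate at each i in [0,6]:
  i=0: ✓ (witness j=0)
  i=1: ✗ (none in [1,2])
  i=2: ✗ (none in [2,3])
  i=3: ✓ (witness j=4)
  i=4: ✓ (witness j=4)
  i=5: ✓ (witness j=5)
  i=6: ✓ (witness j=7)

0, 3, 4, 5, 6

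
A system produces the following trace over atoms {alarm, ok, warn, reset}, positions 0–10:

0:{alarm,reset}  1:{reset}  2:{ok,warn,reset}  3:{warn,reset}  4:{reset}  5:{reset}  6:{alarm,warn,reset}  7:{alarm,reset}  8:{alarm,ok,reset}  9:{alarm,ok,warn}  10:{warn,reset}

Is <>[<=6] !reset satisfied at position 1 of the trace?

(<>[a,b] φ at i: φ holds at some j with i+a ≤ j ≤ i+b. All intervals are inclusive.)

No

Check !reset at each j in [1,7]:
  j=1: false
  j=2: false
  j=3: false
  j=4: false
  j=5: false
  j=6: false
  j=7: false
No position in the window satisfies it → formula fails.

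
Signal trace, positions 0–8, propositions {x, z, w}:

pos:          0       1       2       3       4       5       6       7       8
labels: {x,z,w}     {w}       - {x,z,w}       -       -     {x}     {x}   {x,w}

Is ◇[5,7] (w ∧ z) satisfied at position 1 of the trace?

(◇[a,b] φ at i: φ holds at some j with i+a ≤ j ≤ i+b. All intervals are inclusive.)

False

Check (w ∧ z) at each j in [6,8]:
  j=6: false
  j=7: false
  j=8: false
No position in the window satisfies it → formula fails.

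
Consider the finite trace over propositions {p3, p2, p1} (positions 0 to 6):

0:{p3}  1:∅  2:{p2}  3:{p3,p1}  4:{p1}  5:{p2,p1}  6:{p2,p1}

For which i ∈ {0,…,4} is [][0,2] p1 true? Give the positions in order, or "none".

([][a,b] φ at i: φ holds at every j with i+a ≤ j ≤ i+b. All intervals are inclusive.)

3, 4

Evaluate at each i in [0,4]:
  i=0: ✗ (fails at j=0)
  i=1: ✗ (fails at j=1)
  i=2: ✗ (fails at j=2)
  i=3: ✓ (all of [3,5])
  i=4: ✓ (all of [4,6])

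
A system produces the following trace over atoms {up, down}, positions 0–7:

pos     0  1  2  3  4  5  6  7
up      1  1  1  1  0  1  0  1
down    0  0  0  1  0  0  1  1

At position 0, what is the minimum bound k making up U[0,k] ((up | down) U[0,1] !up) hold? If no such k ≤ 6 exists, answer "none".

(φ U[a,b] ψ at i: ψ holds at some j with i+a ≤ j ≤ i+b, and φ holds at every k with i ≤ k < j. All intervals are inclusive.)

Need earliest j ≥ 0 with ((up | down) U[0,1] !up), and up at every k in [0,j-1].
  j=0: rhs fails.
  j=1: rhs fails.
  j=2: rhs fails.
  j=3: rhs holds; lhs holds on [0,2]. k = 3.

3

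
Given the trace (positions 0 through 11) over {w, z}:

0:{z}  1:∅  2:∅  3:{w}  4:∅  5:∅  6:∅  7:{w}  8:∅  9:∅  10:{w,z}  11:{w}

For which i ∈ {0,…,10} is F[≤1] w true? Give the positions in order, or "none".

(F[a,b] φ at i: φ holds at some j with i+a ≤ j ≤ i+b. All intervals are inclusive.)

2, 3, 6, 7, 9, 10

Evaluate at each i in [0,10]:
  i=0: ✗ (none in [0,1])
  i=1: ✗ (none in [1,2])
  i=2: ✓ (witness j=3)
  i=3: ✓ (witness j=3)
  i=4: ✗ (none in [4,5])
  i=5: ✗ (none in [5,6])
  i=6: ✓ (witness j=7)
  i=7: ✓ (witness j=7)
  i=8: ✗ (none in [8,9])
  i=9: ✓ (witness j=10)
  i=10: ✓ (witness j=10)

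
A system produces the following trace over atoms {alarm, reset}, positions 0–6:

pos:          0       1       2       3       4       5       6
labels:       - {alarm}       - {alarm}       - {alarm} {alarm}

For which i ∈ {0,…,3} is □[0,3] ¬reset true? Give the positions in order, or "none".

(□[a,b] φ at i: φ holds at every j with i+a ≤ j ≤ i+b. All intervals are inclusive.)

0, 1, 2, 3

Evaluate at each i in [0,3]:
  i=0: ✓ (all of [0,3])
  i=1: ✓ (all of [1,4])
  i=2: ✓ (all of [2,5])
  i=3: ✓ (all of [3,6])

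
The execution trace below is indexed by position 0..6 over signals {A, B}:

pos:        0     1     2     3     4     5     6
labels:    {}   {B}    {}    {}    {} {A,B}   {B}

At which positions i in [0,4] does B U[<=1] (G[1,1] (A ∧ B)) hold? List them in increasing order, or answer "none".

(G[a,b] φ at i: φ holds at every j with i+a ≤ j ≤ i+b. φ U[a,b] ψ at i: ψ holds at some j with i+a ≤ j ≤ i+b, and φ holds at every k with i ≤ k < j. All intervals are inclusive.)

Evaluate at each i in [0,4]:
  i=0: ✗ (no rhs in [0,1])
  i=1: ✗ (no rhs in [1,2])
  i=2: ✗ (no rhs in [2,3])
  i=3: ✗ (lhs fails at k=3 before rhs at j=4)
  i=4: ✓ (rhs at j=4)

4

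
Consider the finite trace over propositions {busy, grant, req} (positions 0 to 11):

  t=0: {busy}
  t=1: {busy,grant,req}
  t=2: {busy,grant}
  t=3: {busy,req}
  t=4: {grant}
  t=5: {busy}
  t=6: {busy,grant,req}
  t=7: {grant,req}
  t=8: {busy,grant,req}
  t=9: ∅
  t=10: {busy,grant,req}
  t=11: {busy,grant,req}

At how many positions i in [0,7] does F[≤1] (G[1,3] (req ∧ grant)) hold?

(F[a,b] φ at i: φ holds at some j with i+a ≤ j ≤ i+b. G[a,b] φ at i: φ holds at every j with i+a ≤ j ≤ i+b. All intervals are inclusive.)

Evaluate at each i in [0,7]:
  i=0: ✗ (none in [0,1])
  i=1: ✗ (none in [1,2])
  i=2: ✗ (none in [2,3])
  i=3: ✗ (none in [3,4])
  i=4: ✓ (witness j=5)
  i=5: ✓ (witness j=5)
  i=6: ✗ (none in [6,7])
  i=7: ✗ (none in [7,8])
Positions where it holds: {4, 5} → 2.

2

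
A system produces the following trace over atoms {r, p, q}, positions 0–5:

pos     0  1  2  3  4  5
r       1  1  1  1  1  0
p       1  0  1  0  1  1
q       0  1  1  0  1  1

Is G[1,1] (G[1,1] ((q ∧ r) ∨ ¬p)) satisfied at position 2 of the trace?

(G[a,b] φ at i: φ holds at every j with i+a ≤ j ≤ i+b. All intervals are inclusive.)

Check G[1,1] ((q ∧ r) ∨ ¬p) at every j in [3,3]:
  j=3: holds on [4,4]
All positions satisfy it → formula holds.

Yes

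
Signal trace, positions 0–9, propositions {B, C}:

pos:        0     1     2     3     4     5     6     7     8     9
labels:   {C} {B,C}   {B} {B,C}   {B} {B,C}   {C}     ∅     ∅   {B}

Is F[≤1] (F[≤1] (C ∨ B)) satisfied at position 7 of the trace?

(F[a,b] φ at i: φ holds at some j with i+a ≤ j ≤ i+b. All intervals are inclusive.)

Check F[≤1] (C ∨ B) at each j in [7,8]:
  j=7: fails (none in [7,8])
  j=8: holds (witness at 9)
Found at j=8 → formula holds.

True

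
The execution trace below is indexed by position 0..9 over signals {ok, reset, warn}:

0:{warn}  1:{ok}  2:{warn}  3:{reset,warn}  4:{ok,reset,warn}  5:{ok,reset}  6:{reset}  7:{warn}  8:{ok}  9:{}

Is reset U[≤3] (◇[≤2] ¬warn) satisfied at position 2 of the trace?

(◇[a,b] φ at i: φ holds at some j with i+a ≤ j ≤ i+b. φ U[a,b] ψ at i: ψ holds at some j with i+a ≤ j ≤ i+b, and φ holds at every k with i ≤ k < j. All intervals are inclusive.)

Need some j in [2,5] with ◇[≤2] ¬warn, and reset at every k in [2,j-1].
  j=2: ◇[≤2] ¬warn — fails (none in [2,4]).
  j=3: ◇[≤2] ¬warn holds, but reset fails at k=2 → not this j.
  j=4: ◇[≤2] ¬warn holds, but reset fails at k=2 → not this j.
  j=5: ◇[≤2] ¬warn holds, but reset fails at k=2 → not this j.
No j in the window works → until fails.

False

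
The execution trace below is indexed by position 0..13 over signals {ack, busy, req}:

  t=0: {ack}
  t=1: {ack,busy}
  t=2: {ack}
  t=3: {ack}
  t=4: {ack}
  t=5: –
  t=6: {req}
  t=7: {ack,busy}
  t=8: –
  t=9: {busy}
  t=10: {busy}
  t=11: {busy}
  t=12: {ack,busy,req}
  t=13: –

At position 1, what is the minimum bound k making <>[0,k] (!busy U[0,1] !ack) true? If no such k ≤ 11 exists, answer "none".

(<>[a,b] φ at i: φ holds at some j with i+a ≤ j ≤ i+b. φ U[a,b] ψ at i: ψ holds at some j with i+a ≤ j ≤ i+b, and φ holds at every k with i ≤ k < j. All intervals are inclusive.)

Scan j = 1,2,… for (!busy U[0,1] !ack):
  j=1: fails
  j=2: fails
  j=3: fails
  j=4: holds
First hit at j=4, so smallest k = 4-1 = 3.

3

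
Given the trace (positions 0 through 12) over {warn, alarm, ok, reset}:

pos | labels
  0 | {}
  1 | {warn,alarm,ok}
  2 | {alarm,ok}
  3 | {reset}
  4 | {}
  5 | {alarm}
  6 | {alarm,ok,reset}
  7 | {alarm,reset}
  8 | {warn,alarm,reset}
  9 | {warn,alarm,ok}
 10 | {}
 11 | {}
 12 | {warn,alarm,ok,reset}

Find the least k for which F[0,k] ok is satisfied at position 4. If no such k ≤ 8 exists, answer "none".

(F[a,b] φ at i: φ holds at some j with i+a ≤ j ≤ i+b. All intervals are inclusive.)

2

Scan j = 4,5,… for ok:
  j=4: fails
  j=5: fails
  j=6: holds
First hit at j=6, so smallest k = 6-4 = 2.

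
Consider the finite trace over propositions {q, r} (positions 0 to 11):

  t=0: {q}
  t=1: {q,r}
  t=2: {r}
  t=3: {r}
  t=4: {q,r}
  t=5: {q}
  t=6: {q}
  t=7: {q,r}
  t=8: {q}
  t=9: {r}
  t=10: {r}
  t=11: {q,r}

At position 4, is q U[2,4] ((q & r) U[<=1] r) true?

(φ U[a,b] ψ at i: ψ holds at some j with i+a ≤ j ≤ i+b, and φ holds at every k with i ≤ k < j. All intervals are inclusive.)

True

Need some j in [6,8] with ((q & r) U[<=1] r), and q at every k in [4,j-1].
  j=6: ((q & r) U[<=1] r) — fails.
  j=7: ((q & r) U[<=1] r) holds; q holds at every k in [4,6] → satisfied.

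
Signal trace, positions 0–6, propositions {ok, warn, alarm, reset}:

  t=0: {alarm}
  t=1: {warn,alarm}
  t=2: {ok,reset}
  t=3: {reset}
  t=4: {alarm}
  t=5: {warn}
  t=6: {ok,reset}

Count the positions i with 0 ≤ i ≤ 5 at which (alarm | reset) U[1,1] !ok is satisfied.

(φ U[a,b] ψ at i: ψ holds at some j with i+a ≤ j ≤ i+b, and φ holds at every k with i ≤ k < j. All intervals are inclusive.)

4

Evaluate at each i in [0,5]:
  i=0: ✓ (rhs at j=1; lhs holds on [0,0])
  i=1: ✗ (no rhs in [2,2])
  i=2: ✓ (rhs at j=3; lhs holds on [2,2])
  i=3: ✓ (rhs at j=4; lhs holds on [3,3])
  i=4: ✓ (rhs at j=5; lhs holds on [4,4])
  i=5: ✗ (no rhs in [6,6])
Positions where it holds: {0, 2, 3, 4} → 4.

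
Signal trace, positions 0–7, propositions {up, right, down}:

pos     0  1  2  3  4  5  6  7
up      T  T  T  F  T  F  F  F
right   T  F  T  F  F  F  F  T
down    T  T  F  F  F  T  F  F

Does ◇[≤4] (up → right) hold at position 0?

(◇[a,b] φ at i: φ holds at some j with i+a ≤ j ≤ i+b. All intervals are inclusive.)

True

Check (up → right) at each j in [0,4]:
  j=0: true
  j=1: false
  j=2: true
  j=3: true
  j=4: false
Found at j=0 → formula holds.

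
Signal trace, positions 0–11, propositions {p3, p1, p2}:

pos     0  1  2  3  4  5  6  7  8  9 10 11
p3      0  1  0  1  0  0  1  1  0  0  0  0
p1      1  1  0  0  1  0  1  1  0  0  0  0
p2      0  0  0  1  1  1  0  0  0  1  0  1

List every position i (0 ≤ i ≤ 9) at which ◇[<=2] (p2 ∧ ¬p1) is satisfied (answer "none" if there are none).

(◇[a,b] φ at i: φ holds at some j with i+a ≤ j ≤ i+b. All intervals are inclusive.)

Evaluate at each i in [0,9]:
  i=0: ✗ (none in [0,2])
  i=1: ✓ (witness j=3)
  i=2: ✓ (witness j=3)
  i=3: ✓ (witness j=3)
  i=4: ✓ (witness j=5)
  i=5: ✓ (witness j=5)
  i=6: ✗ (none in [6,8])
  i=7: ✓ (witness j=9)
  i=8: ✓ (witness j=9)
  i=9: ✓ (witness j=9)

1, 2, 3, 4, 5, 7, 8, 9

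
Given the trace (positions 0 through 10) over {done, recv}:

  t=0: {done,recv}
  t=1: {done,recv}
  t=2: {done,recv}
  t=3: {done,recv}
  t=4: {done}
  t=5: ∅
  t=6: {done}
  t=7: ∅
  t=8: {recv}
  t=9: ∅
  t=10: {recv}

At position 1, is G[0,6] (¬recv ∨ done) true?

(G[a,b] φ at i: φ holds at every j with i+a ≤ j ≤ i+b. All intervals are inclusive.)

Yes

Check (¬recv ∨ done) at every j in [1,7]:
  j=1: true
  j=2: true
  j=3: true
  j=4: true
  j=5: true
  j=6: true
  j=7: true
All positions satisfy it → formula holds.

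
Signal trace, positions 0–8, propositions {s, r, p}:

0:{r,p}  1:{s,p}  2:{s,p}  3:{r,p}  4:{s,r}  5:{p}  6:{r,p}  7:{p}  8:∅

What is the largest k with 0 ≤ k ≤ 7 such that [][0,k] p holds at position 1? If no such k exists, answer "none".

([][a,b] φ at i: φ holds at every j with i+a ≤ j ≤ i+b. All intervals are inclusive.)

2

p must hold from j=1 onward; find where it first fails.
  j=1: holds
  j=2: holds
  j=3: holds
  j=4: fails
Holds on [1,3], so largest k = 2.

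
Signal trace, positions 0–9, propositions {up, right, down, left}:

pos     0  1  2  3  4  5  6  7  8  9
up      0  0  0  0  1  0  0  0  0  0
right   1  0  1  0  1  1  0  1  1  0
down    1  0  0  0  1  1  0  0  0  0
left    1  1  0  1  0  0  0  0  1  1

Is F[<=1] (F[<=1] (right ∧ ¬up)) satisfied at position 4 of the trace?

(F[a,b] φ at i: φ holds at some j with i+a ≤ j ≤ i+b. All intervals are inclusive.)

True

Check F[<=1] (right ∧ ¬up) at each j in [4,5]:
  j=4: holds (witness at 5)
  j=5: holds (witness at 5)
Found at j=4 → formula holds.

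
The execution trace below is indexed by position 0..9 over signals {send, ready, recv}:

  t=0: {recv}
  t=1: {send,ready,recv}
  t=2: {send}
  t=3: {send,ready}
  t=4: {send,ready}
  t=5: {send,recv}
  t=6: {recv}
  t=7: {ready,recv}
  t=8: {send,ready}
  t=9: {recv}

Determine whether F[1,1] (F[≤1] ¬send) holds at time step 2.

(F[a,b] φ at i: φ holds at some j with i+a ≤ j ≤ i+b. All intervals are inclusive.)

No

Check F[≤1] ¬send at each j in [3,3]:
  j=3: fails (none in [3,4])
No position in the window satisfies it → formula fails.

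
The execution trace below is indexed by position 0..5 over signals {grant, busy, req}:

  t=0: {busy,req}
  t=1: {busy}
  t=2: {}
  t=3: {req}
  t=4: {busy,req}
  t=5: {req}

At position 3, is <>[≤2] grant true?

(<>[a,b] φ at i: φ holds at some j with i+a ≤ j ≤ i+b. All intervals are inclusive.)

No

Check grant at each j in [3,5]:
  j=3: false
  j=4: false
  j=5: false
No position in the window satisfies it → formula fails.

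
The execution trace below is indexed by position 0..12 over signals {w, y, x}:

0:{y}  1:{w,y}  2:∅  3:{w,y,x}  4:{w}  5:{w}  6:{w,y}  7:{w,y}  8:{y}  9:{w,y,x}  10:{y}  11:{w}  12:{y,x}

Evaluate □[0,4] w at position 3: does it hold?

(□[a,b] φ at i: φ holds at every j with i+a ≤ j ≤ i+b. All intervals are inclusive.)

True

Check w at every j in [3,7]:
  j=3: true
  j=4: true
  j=5: true
  j=6: true
  j=7: true
All positions satisfy it → formula holds.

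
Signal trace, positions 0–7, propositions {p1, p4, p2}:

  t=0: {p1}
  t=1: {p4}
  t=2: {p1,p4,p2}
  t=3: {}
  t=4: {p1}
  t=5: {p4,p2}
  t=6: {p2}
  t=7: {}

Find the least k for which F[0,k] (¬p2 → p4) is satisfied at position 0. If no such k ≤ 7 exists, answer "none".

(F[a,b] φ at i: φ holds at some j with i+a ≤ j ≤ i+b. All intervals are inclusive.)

Scan j = 0,1,… for (¬p2 → p4):
  j=0: fails
  j=1: holds
First hit at j=1, so smallest k = 1-0 = 1.

1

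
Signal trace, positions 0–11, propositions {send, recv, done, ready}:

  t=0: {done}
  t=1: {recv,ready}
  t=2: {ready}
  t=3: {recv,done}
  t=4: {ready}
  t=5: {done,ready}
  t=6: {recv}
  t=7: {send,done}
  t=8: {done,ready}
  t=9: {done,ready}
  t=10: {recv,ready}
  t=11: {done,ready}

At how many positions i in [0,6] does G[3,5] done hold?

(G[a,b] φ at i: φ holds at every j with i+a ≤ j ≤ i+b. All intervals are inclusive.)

Evaluate at each i in [0,6]:
  i=0: ✗ (fails at j=4)
  i=1: ✗ (fails at j=4)
  i=2: ✗ (fails at j=6)
  i=3: ✗ (fails at j=6)
  i=4: ✓ (all of [7,9])
  i=5: ✗ (fails at j=10)
  i=6: ✗ (fails at j=10)
Positions where it holds: {4} → 1.

1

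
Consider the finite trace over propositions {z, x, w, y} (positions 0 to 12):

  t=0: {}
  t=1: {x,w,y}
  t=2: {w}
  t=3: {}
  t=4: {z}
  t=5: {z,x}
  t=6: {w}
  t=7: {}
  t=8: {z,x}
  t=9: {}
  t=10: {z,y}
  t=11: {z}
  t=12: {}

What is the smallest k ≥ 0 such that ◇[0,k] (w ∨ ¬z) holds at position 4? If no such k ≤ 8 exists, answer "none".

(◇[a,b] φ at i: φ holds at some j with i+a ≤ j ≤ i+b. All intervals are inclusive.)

Scan j = 4,5,… for (w ∨ ¬z):
  j=4: fails
  j=5: fails
  j=6: holds
First hit at j=6, so smallest k = 6-4 = 2.

2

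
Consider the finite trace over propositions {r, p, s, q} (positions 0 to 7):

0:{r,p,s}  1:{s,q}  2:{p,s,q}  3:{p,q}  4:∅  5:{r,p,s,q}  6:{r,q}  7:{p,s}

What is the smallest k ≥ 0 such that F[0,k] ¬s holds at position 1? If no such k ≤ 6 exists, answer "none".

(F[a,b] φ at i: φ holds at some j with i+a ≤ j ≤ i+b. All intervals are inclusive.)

2

Scan j = 1,2,… for ¬s:
  j=1: fails
  j=2: fails
  j=3: holds
First hit at j=3, so smallest k = 3-1 = 2.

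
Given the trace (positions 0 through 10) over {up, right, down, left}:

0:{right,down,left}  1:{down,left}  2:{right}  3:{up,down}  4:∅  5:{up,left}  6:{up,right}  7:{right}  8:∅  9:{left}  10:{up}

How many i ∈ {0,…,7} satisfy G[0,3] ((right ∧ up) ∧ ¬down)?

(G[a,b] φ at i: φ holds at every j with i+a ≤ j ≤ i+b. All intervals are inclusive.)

Evaluate at each i in [0,7]:
  i=0: ✗ (fails at j=0)
  i=1: ✗ (fails at j=1)
  i=2: ✗ (fails at j=2)
  i=3: ✗ (fails at j=3)
  i=4: ✗ (fails at j=4)
  i=5: ✗ (fails at j=5)
  i=6: ✗ (fails at j=7)
  i=7: ✗ (fails at j=7)
Positions where it holds: {} → 0.

0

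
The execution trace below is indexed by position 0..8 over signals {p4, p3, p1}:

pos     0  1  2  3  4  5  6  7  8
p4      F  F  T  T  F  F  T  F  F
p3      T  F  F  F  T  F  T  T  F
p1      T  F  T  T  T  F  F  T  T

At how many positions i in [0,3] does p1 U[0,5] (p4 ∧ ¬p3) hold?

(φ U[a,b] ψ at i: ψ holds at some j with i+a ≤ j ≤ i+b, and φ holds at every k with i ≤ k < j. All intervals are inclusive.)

2

Evaluate at each i in [0,3]:
  i=0: ✗ (lhs fails at k=1 before rhs at j=2)
  i=1: ✗ (lhs fails at k=1 before rhs at j=2)
  i=2: ✓ (rhs at j=2)
  i=3: ✓ (rhs at j=3)
Positions where it holds: {2, 3} → 2.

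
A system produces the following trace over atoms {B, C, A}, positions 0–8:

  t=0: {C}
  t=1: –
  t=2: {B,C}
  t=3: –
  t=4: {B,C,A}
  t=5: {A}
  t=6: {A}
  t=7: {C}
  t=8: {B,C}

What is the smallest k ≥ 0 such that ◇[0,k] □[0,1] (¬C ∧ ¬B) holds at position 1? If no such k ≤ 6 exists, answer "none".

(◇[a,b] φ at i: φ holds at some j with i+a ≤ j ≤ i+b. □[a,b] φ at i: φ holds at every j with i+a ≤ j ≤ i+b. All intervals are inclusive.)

4

Scan j = 1,2,… for □[0,1] (¬C ∧ ¬B):
  j=1: fails
  j=2: fails
  j=3: fails
  j=4: fails
  j=5: holds
First hit at j=5, so smallest k = 5-1 = 4.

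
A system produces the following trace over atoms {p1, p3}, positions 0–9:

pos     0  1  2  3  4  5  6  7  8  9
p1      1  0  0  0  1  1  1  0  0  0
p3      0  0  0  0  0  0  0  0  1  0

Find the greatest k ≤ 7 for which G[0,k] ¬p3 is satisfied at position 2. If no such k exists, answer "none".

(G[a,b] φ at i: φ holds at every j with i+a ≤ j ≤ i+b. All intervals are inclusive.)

¬p3 must hold from j=2 onward; find where it first fails.
  j=2: holds
  j=3: holds
  j=4: holds
  j=5: holds
  j=6: holds
  j=7: holds
  j=8: fails
Holds on [2,7], so largest k = 5.

5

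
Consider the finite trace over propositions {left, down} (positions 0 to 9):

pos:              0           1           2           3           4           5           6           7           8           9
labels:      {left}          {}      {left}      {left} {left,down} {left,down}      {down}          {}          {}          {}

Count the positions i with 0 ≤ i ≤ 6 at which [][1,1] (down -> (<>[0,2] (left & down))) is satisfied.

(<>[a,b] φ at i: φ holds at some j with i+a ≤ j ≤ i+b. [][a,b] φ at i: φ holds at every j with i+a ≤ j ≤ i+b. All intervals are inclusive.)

Evaluate at each i in [0,6]:
  i=0: ✓ (all of [1,1])
  i=1: ✓ (all of [2,2])
  i=2: ✓ (all of [3,3])
  i=3: ✓ (all of [4,4])
  i=4: ✓ (all of [5,5])
  i=5: ✗ (fails at j=6)
  i=6: ✓ (all of [7,7])
Positions where it holds: {0, 1, 2, 3, 4, 6} → 6.

6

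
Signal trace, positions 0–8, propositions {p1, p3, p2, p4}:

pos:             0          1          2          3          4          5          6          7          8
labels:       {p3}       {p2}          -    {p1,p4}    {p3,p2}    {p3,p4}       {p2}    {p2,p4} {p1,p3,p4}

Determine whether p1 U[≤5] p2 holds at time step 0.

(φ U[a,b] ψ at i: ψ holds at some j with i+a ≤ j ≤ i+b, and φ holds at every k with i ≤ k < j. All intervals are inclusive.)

False

Need some j in [0,5] with p2, and p1 at every k in [0,j-1].
  j=0: p2 false.
  j=1: p2 holds, but p1 fails at k=0 → not this j.
  j=2: p2 false.
  j=3: p2 false.
  j=4: p2 holds, but p1 fails at k=0 → not this j.
  j=5: p2 false.
No j in the window works → until fails.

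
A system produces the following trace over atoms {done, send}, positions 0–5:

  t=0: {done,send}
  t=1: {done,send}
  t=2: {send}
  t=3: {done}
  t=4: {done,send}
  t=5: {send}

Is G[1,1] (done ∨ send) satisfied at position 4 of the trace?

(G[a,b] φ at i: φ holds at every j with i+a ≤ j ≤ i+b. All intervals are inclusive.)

Check (done ∨ send) at every j in [5,5]:
  j=5: true
All positions satisfy it → formula holds.

Holds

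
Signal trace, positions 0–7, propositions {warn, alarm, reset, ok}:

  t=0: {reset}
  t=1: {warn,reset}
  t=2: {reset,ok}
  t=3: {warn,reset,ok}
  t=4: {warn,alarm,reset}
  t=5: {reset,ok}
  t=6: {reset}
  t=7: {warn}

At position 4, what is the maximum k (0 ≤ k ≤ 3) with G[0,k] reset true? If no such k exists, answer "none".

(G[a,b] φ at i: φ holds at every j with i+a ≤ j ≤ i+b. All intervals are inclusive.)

reset must hold from j=4 onward; find where it first fails.
  j=4: holds
  j=5: holds
  j=6: holds
  j=7: fails
Holds on [4,6], so largest k = 2.

2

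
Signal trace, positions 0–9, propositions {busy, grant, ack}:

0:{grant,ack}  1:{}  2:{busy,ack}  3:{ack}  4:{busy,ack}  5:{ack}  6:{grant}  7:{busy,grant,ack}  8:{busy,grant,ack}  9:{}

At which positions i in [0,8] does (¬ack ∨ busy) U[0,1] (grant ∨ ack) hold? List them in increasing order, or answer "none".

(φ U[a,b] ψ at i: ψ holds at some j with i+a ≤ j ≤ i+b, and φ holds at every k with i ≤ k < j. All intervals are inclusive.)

0, 1, 2, 3, 4, 5, 6, 7, 8

Evaluate at each i in [0,8]:
  i=0: ✓ (rhs at j=0)
  i=1: ✓ (rhs at j=2; lhs holds on [1,1])
  i=2: ✓ (rhs at j=2)
  i=3: ✓ (rhs at j=3)
  i=4: ✓ (rhs at j=4)
  i=5: ✓ (rhs at j=5)
  i=6: ✓ (rhs at j=6)
  i=7: ✓ (rhs at j=7)
  i=8: ✓ (rhs at j=8)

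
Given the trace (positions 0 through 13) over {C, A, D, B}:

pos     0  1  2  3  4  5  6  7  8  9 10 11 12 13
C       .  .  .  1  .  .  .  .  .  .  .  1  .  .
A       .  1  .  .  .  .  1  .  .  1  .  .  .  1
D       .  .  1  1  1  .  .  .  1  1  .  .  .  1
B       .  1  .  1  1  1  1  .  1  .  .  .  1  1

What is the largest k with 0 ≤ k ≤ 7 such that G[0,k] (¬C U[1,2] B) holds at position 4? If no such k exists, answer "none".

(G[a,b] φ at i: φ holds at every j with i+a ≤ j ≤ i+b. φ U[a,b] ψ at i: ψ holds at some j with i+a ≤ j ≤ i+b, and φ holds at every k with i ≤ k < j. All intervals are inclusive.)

(¬C U[1,2] B) must hold from j=4 onward; find where it first fails.
  j=4: holds
  j=5: holds
  j=6: holds
  j=7: holds
  j=8: fails
Holds on [4,7], so largest k = 3.

3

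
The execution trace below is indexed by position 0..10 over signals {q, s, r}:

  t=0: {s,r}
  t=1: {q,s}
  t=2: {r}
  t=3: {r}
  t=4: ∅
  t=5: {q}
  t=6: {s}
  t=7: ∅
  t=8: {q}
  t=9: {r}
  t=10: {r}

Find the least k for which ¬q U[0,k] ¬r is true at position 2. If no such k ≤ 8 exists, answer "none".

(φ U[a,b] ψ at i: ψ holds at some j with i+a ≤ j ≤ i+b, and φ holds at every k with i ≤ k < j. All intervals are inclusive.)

2

Need earliest j ≥ 2 with ¬r, and ¬q at every k in [2,j-1].
  j=2: rhs fails.
  j=3: rhs fails.
  j=4: rhs holds; lhs holds on [2,3]. k = 2.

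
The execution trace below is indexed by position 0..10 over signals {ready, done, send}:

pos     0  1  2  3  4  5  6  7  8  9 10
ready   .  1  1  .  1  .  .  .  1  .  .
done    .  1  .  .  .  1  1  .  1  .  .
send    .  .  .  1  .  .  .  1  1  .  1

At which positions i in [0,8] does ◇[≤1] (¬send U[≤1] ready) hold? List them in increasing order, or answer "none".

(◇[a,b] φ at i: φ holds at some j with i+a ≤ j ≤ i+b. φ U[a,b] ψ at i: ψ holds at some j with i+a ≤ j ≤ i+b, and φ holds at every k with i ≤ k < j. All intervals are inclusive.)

Evaluate at each i in [0,8]:
  i=0: ✓ (witness j=0)
  i=1: ✓ (witness j=1)
  i=2: ✓ (witness j=2)
  i=3: ✓ (witness j=4)
  i=4: ✓ (witness j=4)
  i=5: ✗ (none in [5,6])
  i=6: ✗ (none in [6,7])
  i=7: ✓ (witness j=8)
  i=8: ✓ (witness j=8)

0, 1, 2, 3, 4, 7, 8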